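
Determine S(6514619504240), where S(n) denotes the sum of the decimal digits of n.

6+5+1+4+6+1+9+5+0+4+2+4+0 = 47

47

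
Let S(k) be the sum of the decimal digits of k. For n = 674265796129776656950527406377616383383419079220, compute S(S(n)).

6

First digit sum: 231.
2+3+1 = 6.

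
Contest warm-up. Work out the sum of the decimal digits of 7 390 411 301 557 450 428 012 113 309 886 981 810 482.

7+3+9+0+4+1+1+3+0+1+5+5+7+4+5+0+4+2+8+0+1+2+1+1+3+3+0+9+8+8+6+9+8+1+8+1+0+4+8+2 = 152

152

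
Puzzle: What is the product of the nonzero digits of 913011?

27

9×1×3×1×1 = 27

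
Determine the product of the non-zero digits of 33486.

1728

3×3×4×8×6 = 1728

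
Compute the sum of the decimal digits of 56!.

56! = 710998587804863451854045647463724949736497978881168458687447040000000000000
Sum of its 75 digits: 333.

333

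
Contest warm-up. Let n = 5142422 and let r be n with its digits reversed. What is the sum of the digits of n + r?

Reversal of 5142422 is 2242415; 5142422 + 2242415 = 7384837.
Digit sum of 7384837: 7+3+8+4+8+3+7 = 40.

40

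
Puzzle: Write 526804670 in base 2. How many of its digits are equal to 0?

10

526804670 in base 2 is 11111011001100110011010111110.
The digit 0 appears 10 times.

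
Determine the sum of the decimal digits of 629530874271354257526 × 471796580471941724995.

629530874271354257526 × 471796580471941724995 = 297010513782736817410439453091557901062370
Sum of its 42 digits: 165.

165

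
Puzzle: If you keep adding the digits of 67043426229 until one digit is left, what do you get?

9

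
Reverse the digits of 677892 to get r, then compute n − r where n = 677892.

379116

Reverse of 677892 is 298776.
677892 − 298776 = 379116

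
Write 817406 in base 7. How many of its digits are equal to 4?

817406 in base 7 is 6643052.
The digit 4 appears 1 time.

1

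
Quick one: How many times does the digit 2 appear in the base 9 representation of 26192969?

1

26192969 in base 9 is 54251888.
The digit 2 appears 1 time.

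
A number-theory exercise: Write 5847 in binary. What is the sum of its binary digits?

5847 in base 2 is 1011011010111.
Digit sum: 1+0+1+1+0+1+1+0+1+0+1+1+1 = 9.

9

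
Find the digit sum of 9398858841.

63

9+3+9+8+8+5+8+8+4+1 = 63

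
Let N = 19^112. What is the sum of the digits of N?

19^112 = 166112879538138021398639817119377060279394249953932395501397613136768531800743796516981737800200615448521754948665790225168890171615579967924161
Sum of its 144 digits: 667.

667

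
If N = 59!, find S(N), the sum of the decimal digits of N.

59! = 138683118545689835737939019720389406345902876772687432540821294940160000000000000
Sum of its 81 digits: 324.

324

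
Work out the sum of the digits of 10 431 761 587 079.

1+0+4+3+1+7+6+1+5+8+7+0+7+9 = 59

59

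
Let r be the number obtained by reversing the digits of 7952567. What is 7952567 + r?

Reverse of 7952567 is 7652597.
7952567 + 7652597 = 15605164

15605164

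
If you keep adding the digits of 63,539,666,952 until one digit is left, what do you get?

6+3+5+3+9+6+6+6+9+5+2 = 60
6+0 = 6

6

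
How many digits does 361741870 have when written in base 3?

18

361741870 in base 3 is 221012200101120001, which has 18 digits.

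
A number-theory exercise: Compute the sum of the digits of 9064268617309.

61

9+0+6+4+2+6+8+6+1+7+3+0+9 = 61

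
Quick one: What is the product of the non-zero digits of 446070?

672

4×4×6×7 = 672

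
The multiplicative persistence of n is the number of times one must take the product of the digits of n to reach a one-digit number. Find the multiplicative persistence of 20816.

1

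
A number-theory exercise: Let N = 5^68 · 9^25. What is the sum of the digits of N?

297

5^68 · 9^25 = 243233299337024531136859057203238043687321123798028565943241119384765625
Sum of its 72 digits: 297.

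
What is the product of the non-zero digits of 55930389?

145800

5×5×9×3×3×8×9 = 145800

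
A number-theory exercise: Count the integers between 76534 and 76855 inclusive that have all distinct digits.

The integers in [76534, 76855] that have all distinct digits: 76534, 76538, 76539, 76540, 76541, 76542, …, 76853, 76854.
56 qualify.

56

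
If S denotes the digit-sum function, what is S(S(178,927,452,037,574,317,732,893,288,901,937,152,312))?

13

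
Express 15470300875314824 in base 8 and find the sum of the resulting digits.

15470300875314824 in base 8 is 667542403417353210.
Digit sum: 6+6+7+5+4+2+4+0+3+4+1+7+3+5+3+2+1+0 = 63.

63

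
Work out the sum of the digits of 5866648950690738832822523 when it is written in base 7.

5866648950690738832822523 in base 7 is 155164152542236513430505650141.
Digit sum: 1+5+5+1+6+4+1+5+2+5+4+2+2+3+6+5+1+3+4+3+0+5+0+5+6+5+0+1+4+1 = 95.

95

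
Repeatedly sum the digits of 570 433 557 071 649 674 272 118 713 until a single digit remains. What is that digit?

5+7+0+4+3+3+5+5+7+0+7+1+6+4+9+6+7+4+2+7+2+1+1+8+7+1+3 = 115
1+1+5 = 7

7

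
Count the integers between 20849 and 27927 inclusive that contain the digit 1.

2643

The integers in [20849, 27927] that contain the digit 1: 20851, 20861, 20871, 20881, 20891, 20901, …, 27919, 27921.
2643 qualify.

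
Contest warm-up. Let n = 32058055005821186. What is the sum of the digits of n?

59

3+2+0+5+8+0+5+5+0+0+5+8+2+1+1+8+6 = 59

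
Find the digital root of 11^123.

8

The digital root of n equals n mod 9 (or 9 when 9 | n), so we need 11^123 mod 9.
11^123 ≡ 8 (mod 9), so the digital root is 8.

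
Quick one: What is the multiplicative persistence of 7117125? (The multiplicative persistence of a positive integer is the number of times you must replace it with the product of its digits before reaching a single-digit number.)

2

7117125 → 490 → 0 (2 steps)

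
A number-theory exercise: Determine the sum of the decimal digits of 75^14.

108

75^14 = 178179480135440826416015625
Sum of its 27 digits: 108.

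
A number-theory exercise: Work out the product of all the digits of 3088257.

0

3×0×8×8×2×5×7 = 0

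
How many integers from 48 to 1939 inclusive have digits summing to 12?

The integers in [48, 1939] that have digits summing to 12: 48, 57, 66, 75, 84, 93, …, 1911, 1920.
141 qualify.

141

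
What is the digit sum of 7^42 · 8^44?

316

7^42 · 8^44 = 1698545199493624684001791213191478610038030290760621103285171662598390677504
Sum of its 76 digits: 316.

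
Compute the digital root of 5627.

5+6+2+7 = 20
2+0 = 2
(Equivalently, 5627 mod 9 = 2.)

2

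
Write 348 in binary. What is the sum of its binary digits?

348 in base 2 is 101011100.
Digit sum: 1+0+1+0+1+1+1+0+0 = 5.

5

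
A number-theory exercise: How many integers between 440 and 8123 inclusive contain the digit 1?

2770

The integers in [440, 8123] that contain the digit 1: 441, 451, 461, 471, 481, 491, …, 8122, 8123.
2770 qualify.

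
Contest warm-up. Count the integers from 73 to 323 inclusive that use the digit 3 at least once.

65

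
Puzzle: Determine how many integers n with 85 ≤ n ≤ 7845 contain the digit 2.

2855

The integers in [85, 7845] that contain the digit 2: 92, 102, 112, 120, 121, 122, …, 7832, 7842.
2855 qualify.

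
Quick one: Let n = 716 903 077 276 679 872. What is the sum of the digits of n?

94

7+1+6+9+0+3+0+7+7+2+7+6+6+7+9+8+7+2 = 94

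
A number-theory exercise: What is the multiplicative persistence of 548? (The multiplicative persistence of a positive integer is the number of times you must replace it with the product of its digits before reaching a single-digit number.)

2

548 → 160 → 0 (2 steps)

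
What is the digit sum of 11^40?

205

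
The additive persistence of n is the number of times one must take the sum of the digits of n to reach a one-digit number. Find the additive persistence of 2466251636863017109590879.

2

2466251636863017109590879 → 114 → 6 (2 steps)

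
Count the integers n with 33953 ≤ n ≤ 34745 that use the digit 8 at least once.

The integers in [33953, 34745] that use the digit 8 at least once: 33958, 33968, 33978, 33980, 33981, 33982, …, 34728, 34738.
151 qualify.

151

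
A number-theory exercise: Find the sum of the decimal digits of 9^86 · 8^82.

630

9^86 · 8^82 = 1312909361840601631498236264194605524136329417740365001568367845731138612826946007006723561157549511395605586114460982721504956223536884506433081705312026624
Sum of its 157 digits: 630.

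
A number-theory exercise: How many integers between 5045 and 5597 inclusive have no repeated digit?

The integers in [5045, 5597] that have no repeated digit: 5046, 5047, 5048, 5049, 5061, 5062, …, 5497, 5498.
256 qualify.

256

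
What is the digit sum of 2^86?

112

2^86 = 77371252455336267181195264
Sum of its 26 digits: 112.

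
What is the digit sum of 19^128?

721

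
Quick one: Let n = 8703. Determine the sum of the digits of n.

18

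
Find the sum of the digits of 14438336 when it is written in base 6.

26

14438336 in base 6 is 1233244052.
Digit sum: 1+2+3+3+2+4+4+0+5+2 = 26.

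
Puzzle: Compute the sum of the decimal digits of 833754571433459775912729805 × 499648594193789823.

207

833754571433459775912729805 × 499648594193789823 = 416584299519373892413881540021891742357774515
Sum of its 45 digits: 207.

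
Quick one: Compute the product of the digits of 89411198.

20736

8×9×4×1×1×1×9×8 = 20736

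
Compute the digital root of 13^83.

The digital root of n equals n mod 9 (or 9 when 9 | n), so we need 13^83 mod 9.
13^83 ≡ 7 (mod 9), so the digital root is 7.

7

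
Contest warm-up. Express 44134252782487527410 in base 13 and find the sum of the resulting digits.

44134252782487527410 in base 13 is 5143088115AA724A9A.
Digit sum: 5+1+4+3+0+8+8+1+1+5+10+10+7+2+4+10+9+10 = 98.

98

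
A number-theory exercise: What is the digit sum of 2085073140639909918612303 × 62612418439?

171

2085073140639909918612303 × 62612418439 = 130551471957665936047419949649455017
Sum of its 36 digits: 171.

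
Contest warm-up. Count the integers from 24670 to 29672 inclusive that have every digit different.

1730

The integers in [24670, 29672] that have every digit different: 24670, 24671, 24673, 24675, 24678, 24679, …, 29670, 29671.
1730 qualify.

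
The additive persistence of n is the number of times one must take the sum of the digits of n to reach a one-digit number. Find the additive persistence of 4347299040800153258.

3

4347299040800153258 → 74 → 11 → 2 (3 steps)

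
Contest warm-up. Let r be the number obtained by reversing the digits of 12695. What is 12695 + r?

72316

Reverse of 12695 is 59621.
12695 + 59621 = 72316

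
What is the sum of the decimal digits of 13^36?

172

13^36 = 12646218552730347184269489080961456410641
Sum of its 41 digits: 172.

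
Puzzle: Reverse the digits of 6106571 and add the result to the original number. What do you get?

7862587

Reverse of 6106571 is 1756016.
6106571 + 1756016 = 7862587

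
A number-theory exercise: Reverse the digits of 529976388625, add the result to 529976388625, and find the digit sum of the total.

50

Reversal of 529976388625 is 526883679925; 529976388625 + 526883679925 = 1056860068550.
Digit sum of 1056860068550: 1+0+5+6+8+6+0+0+6+8+5+5+0 = 50.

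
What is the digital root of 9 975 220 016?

9+9+7+5+2+2+0+0+1+6 = 41
4+1 = 5

5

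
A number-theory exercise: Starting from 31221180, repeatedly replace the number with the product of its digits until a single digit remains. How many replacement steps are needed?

1

31221180 → 0 (1 step)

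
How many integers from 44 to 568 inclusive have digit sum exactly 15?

The integers in [44, 568] that have digit sum exactly 15: 69, 78, 87, 96, 159, 168, …, 555, 564.
36 qualify.

36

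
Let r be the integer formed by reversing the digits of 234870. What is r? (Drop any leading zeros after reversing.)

78432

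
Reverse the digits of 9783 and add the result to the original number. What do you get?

13662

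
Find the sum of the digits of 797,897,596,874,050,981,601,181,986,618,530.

172

7+9+7+8+9+7+5+9+6+8+7+4+0+5+0+9+8+1+6+0+1+1+8+1+9+8+6+6+1+8+5+3+0 = 172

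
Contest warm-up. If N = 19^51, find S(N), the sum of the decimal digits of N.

19^51 = 164601446942513134106236725812829032045114121982009343319734091019
Sum of its 66 digits: 235.

235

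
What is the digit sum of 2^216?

2^216 = 105312291668557186697918027683670432318895095400549111254310977536
Sum of its 66 digits: 289.

289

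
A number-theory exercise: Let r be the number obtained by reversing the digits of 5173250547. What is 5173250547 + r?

12623774262

Reverse of 5173250547 is 7450523715.
5173250547 + 7450523715 = 12623774262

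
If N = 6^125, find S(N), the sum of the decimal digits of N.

6^125 = 18574036641424215185486358276400202836529641146952834379424683438219702422494709483991487140069376
Sum of its 98 digits: 432.

432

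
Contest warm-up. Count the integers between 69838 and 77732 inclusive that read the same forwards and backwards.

79

The integers in [69838, 77732] that read the same forwards and backwards: 69896, 69996, 70007, 70107, 70207, 70307, …, 77577, 77677.
79 qualify.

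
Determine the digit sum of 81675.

27

8+1+6+7+5 = 27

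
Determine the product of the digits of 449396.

23328

4×4×9×3×9×6 = 23328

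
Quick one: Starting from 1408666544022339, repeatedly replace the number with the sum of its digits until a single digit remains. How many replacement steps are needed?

2

1408666544022339 → 63 → 9 (2 steps)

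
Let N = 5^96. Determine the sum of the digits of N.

325

5^96 = 12621774483536188886587657044524579674771302961744368076324462890625
Sum of its 68 digits: 325.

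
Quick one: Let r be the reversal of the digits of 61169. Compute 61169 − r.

-34947

Reverse of 61169 is 96116.
61169 − 96116 = -34947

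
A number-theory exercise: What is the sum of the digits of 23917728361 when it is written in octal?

37

23917728361 in base 8 is 262146711151.
Digit sum: 2+6+2+1+4+6+7+1+1+1+5+1 = 37.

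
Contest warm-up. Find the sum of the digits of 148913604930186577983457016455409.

152

1+4+8+9+1+3+6+0+4+9+3+0+1+8+6+5+7+7+9+8+3+4+5+7+0+1+6+4+5+5+4+0+9 = 152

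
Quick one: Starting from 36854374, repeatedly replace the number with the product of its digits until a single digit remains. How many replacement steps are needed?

2

36854374 → 241920 → 0 (2 steps)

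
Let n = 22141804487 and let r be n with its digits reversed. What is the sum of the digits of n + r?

46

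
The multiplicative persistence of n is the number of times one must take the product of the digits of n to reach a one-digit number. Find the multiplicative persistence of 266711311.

3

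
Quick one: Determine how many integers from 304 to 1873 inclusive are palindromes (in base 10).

77

The integers in [304, 1873] that are palindromes (in base 10): 313, 323, 333, 343, 353, 363, …, 1661, 1771.
77 qualify.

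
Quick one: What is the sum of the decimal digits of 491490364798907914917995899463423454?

195

4+9+1+4+9+0+3+6+4+7+9+8+9+0+7+9+1+4+9+1+7+9+9+5+8+9+9+4+6+3+4+2+3+4+5+4 = 195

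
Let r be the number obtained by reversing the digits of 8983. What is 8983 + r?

Reverse of 8983 is 3898.
8983 + 3898 = 12881

12881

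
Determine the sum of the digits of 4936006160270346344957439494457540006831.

165

4+9+3+6+0+0+6+1+6+0+2+7+0+3+4+6+3+4+4+9+5+7+4+3+9+4+9+4+4+5+7+5+4+0+0+0+6+8+3+1 = 165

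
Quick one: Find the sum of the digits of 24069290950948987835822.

2+4+0+6+9+2+9+0+9+5+0+9+4+8+9+8+7+8+3+5+8+2+2 = 119

119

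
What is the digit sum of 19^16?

91

19^16 = 288441413567621167681
Sum of its 21 digits: 91.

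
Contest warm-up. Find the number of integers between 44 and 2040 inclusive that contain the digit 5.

542

The integers in [44, 2040] that contain the digit 5: 45, 50, 51, 52, 53, 54, …, 2025, 2035.
542 qualify.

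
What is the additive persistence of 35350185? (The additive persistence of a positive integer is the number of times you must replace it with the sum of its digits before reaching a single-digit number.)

2

35350185 → 30 → 3 (2 steps)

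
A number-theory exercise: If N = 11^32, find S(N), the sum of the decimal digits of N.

11^32 = 2111377674535255285545615254209921
Sum of its 34 digits: 139.

139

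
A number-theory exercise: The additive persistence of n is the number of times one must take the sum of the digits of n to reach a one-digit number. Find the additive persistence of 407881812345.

2

407881812345 → 51 → 6 (2 steps)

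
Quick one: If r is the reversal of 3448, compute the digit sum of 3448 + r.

20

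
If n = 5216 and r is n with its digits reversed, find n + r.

11341

Reverse of 5216 is 6125.
5216 + 6125 = 11341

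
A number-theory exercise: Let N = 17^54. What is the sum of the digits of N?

325

17^54 = 2781261054089634417978685260068829533776361098661640987380359813729
Sum of its 67 digits: 325.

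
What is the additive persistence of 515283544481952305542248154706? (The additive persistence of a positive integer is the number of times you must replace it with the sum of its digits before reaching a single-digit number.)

2

515283544481952305542248154706 → 122 → 5 (2 steps)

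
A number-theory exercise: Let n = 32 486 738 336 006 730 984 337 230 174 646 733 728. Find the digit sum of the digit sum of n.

First digit sum: 166.
1+6+6 = 13.

13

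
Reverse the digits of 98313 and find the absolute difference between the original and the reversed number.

Reverse of 98313 is 31389.
|98313 − 31389| = 66924

66924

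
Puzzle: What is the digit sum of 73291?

7+3+2+9+1 = 22

22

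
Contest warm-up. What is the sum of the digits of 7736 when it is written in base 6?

7736 in base 6 is 55452.
Digit sum: 5+5+4+5+2 = 21.

21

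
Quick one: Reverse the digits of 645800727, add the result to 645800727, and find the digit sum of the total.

42

Reversal of 645800727 is 727008546; 645800727 + 727008546 = 1372809273.
Digit sum of 1372809273: 1+3+7+2+8+0+9+2+7+3 = 42.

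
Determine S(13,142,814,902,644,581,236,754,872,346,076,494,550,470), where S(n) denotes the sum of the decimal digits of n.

171

1+3+1+4+2+8+1+4+9+0+2+6+4+4+5+8+1+2+3+6+7+5+4+8+7+2+3+4+6+0+7+6+4+9+4+5+5+0+4+7+0 = 171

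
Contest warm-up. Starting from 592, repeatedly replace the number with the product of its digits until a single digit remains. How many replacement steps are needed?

592 → 90 → 0 (2 steps)

2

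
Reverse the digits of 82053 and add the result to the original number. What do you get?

Reverse of 82053 is 35028.
82053 + 35028 = 117081

117081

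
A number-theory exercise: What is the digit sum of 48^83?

657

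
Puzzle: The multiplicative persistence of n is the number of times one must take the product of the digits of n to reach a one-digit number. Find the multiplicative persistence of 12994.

12994 → 648 → 192 → 18 → 8 (4 steps)

4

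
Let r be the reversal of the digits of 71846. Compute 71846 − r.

7029

Reverse of 71846 is 64817.
71846 − 64817 = 7029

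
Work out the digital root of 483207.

6

4+8+3+2+0+7 = 24
2+4 = 6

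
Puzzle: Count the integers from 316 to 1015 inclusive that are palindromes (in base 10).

69

The integers in [316, 1015] that are palindromes (in base 10): 323, 333, 343, 353, 363, 373, …, 999, 1001.
69 qualify.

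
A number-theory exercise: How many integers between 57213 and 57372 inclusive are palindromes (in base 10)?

The integers in [57213, 57372] that are palindromes (in base 10): 57275.
1 qualifies.

1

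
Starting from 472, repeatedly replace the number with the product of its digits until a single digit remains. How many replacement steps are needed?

472 → 56 → 30 → 0 (3 steps)

3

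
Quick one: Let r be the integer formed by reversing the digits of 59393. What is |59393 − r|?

19998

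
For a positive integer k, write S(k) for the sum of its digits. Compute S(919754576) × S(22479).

S(919754576) = 9+1+9+7+5+4+5+7+6 = 53.
S(22479) = 2+2+4+7+9 = 24.
53 · 24 = 1272.

1272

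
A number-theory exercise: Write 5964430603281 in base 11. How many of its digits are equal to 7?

1

5964430603281 in base 11 is 199A556646217.
The digit 7 appears 1 time.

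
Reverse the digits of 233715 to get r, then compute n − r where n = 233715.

-283617

Reverse of 233715 is 517332.
233715 − 517332 = -283617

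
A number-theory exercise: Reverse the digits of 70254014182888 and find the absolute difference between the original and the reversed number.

Reverse of 70254014182888 is 88828141045207.
|70254014182888 − 88828141045207| = 18574126862319

18574126862319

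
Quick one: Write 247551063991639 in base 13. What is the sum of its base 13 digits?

247551063991639 in base 13 is A818C716236A5.
Digit sum: 10+8+1+8+12+7+1+6+2+3+6+10+5 = 79.

79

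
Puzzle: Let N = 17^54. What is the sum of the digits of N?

17^54 = 2781261054089634417978685260068829533776361098661640987380359813729
Sum of its 67 digits: 325.

325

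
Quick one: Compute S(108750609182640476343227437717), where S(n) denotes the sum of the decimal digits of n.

1+0+8+7+5+0+6+0+9+1+8+2+6+4+0+4+7+6+3+4+3+2+2+7+4+3+7+7+1+7 = 124

124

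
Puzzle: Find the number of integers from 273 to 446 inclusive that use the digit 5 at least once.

27

The integers in [273, 446] that use the digit 5 at least once: 275, 285, 295, 305, 315, 325, …, 435, 445.
27 qualify.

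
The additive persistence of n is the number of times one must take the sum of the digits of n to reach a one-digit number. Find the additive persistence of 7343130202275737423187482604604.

2

7343130202275737423187482604604 → 115 → 7 (2 steps)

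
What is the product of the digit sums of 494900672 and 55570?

902

S(494900672) = 4+9+4+9+0+0+6+7+2 = 41.
S(55570) = 5+5+5+7+0 = 22.
41 · 22 = 902.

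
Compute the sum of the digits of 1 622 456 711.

1+6+2+2+4+5+6+7+1+1 = 35

35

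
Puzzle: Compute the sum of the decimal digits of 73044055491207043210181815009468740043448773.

163

7+3+0+4+4+0+5+5+4+9+1+2+0+7+0+4+3+2+1+0+1+8+1+8+1+5+0+0+9+4+6+8+7+4+0+0+4+3+4+4+8+7+7+3 = 163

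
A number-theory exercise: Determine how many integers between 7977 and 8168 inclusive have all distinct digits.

The integers in [7977, 8168] that have all distinct digits: 7980, 7981, 7982, 7983, 7984, 7985, …, 8165, 8167.
104 qualify.

104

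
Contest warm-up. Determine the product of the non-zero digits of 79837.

7×9×8×3×7 = 10584

10584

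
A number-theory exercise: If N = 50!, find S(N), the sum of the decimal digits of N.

216

50! = 30414093201713378043612608166064768844377641568960512000000000000
Sum of its 65 digits: 216.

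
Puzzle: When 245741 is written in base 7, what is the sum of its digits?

245741 in base 7 is 2042306.
Digit sum: 2+0+4+2+3+0+6 = 17.

17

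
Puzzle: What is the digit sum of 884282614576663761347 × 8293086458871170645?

884282614576663761347 × 8293086458871170645 = 7333432176760924697749188109846792058815
Sum of its 40 digits: 199.

199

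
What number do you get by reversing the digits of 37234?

43273

Reversing 37234 gives 43273.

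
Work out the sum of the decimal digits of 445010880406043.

4+4+5+0+1+0+8+8+0+4+0+6+0+4+3 = 47

47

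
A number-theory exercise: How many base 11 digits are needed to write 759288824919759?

15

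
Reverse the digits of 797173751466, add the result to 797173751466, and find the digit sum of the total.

36

Reversal of 797173751466 is 664157371797; 797173751466 + 664157371797 = 1461331123263.
Digit sum of 1461331123263: 1+4+6+1+3+3+1+1+2+3+2+6+3 = 36.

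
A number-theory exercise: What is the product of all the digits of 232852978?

483840

2×3×2×8×5×2×9×7×8 = 483840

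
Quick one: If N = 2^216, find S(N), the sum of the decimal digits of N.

2^216 = 105312291668557186697918027683670432318895095400549111254310977536
Sum of its 66 digits: 289.

289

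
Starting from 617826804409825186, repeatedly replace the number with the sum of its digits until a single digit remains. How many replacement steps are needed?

3

617826804409825186 → 85 → 13 → 4 (3 steps)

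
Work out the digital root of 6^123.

The digital root of n equals n mod 9 (or 9 when 9 | n), so we need 6^123 mod 9.
6^123 ≡ 0 (mod 9), so the digital root is 9.

9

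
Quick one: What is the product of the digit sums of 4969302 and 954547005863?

S(4969302) = 4+9+6+9+3+0+2 = 33.
S(954547005863) = 9+5+4+5+4+7+0+0+5+8+6+3 = 56.
33 · 56 = 1848.

1848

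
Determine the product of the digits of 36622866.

124416

3×6×6×2×2×8×6×6 = 124416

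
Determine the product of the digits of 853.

8×5×3 = 120

120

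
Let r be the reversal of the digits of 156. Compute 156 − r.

-495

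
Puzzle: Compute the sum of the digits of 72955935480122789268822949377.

153

7+2+9+5+5+9+3+5+4+8+0+1+2+2+7+8+9+2+6+8+8+2+2+9+4+9+3+7+7 = 153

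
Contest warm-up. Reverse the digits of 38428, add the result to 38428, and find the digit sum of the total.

14

Reversal of 38428 is 82483; 38428 + 82483 = 120911.
Digit sum of 120911: 1+2+0+9+1+1 = 14.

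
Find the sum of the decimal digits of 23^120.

721

23^120 = 25547024360008320034716845003257365943632624968308007978003956631070331770034737801377170772800110738892953971818279672252777842139713519289874946645982858448971201
Sum of its 164 digits: 721.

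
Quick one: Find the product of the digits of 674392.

9072

6×7×4×3×9×2 = 9072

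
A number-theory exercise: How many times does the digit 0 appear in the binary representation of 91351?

91351 in base 2 is 10110010011010111.
The digit 0 appears 7 times.

7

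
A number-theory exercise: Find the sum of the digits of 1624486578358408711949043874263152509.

169

1+6+2+4+4+8+6+5+7+8+3+5+8+4+0+8+7+1+1+9+4+9+0+4+3+8+7+4+2+6+3+1+5+2+5+0+9 = 169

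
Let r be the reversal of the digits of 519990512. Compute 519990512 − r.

Reverse of 519990512 is 215099915.
519990512 − 215099915 = 304890597

304890597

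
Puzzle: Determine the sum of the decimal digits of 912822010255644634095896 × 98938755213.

129

912822010255644634095896 × 98938755213 = 90313473425721800004330807911905848
Sum of its 35 digits: 129.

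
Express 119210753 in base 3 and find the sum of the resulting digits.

21

119210753 in base 3 is 22022022112102002.
Digit sum: 2+2+0+2+2+0+2+2+1+1+2+1+0+2+0+0+2 = 21.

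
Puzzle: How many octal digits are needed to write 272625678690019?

16

272625678690019 in base 8 is 7577163457023343, which has 16 digits.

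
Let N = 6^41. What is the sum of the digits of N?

6^41 = 80204967233062404407033075859456
Sum of its 32 digits: 126.

126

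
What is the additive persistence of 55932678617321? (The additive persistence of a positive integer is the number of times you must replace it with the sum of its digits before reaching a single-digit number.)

55932678617321 → 65 → 11 → 2 (3 steps)

3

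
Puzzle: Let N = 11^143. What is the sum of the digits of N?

11^143 = 83014504043516114238617518660326556546313176546869065167631121744471596699130380985009587786399115839577732012779161958204432129542465376847858357731
Sum of its 149 digits: 671.

671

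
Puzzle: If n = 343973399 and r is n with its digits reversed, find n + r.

1337352742

Reverse of 343973399 is 993379343.
343973399 + 993379343 = 1337352742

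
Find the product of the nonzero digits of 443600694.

62208

4×4×3×6×6×9×4 = 62208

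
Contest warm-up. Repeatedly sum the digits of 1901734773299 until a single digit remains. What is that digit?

1+9+0+1+7+3+4+7+7+3+2+9+9 = 62
6+2 = 8

8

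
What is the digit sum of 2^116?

166

2^116 = 83076749736557242056487941267521536
Sum of its 35 digits: 166.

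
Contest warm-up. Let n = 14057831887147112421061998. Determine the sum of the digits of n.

1+4+0+5+7+8+3+1+8+8+7+1+4+7+1+1+2+4+2+1+0+6+1+9+9+8 = 108

108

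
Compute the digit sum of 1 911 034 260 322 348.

49

1+9+1+1+0+3+4+2+6+0+3+2+2+3+4+8 = 49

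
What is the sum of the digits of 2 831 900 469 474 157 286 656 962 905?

134

2+8+3+1+9+0+0+4+6+9+4+7+4+1+5+7+2+8+6+6+5+6+9+6+2+9+0+5 = 134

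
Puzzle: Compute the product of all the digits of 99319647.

367416

9×9×3×1×9×6×4×7 = 367416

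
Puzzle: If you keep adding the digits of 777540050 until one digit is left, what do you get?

8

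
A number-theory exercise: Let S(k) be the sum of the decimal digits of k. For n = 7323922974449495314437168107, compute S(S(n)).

11

First digit sum: 128.
1+2+8 = 11.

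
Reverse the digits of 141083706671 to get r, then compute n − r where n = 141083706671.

Reverse of 141083706671 is 176607380141.
141083706671 − 176607380141 = -35523673470

-35523673470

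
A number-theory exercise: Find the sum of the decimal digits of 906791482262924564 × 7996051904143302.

906791482262924564 × 7996051904143302 = 7250751758409385221571811471870328
Sum of its 34 digits: 144.

144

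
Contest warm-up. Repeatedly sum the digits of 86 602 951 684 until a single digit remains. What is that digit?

8+6+6+0+2+9+5+1+6+8+4 = 55
5+5 = 10
1+0 = 1

1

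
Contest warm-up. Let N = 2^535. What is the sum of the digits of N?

785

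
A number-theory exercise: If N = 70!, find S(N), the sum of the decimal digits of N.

459

70! = 11978571669969891796072783721689098736458938142546425857555362864628009582789845319680000000000000000
Sum of its 101 digits: 459.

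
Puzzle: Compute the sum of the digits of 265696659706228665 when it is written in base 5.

265696659706228665 in base 5 is 4212100343033034243304130.
Digit sum: 4+2+1+2+1+0+0+3+4+3+0+3+3+0+3+4+2+4+3+3+0+4+1+3+0 = 53.

53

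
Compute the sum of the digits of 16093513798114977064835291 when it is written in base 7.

16093513798114977064835291 in base 7 is 466623413666445062211563060663.
Digit sum: 4+6+6+6+2+3+4+1+3+6+6+6+4+4+5+0+6+2+2+1+1+5+6+3+0+6+0+6+6+3 = 113.

113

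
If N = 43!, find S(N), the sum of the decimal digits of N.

180

43! = 60415263063373835637355132068513997507264512000000000
Sum of its 53 digits: 180.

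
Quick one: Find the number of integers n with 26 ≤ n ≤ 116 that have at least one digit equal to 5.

18

The integers in [26, 116] that have at least one digit equal to 5: 35, 45, 50, 51, 52, 53, …, 105, 115.
18 qualify.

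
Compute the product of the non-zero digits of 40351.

4×3×5×1 = 60

60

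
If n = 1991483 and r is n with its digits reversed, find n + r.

5833474

Reverse of 1991483 is 3841991.
1991483 + 3841991 = 5833474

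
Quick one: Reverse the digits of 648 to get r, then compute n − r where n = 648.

Reverse of 648 is 846.
648 − 846 = -198

-198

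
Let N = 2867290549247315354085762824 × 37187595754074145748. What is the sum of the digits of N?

2867290549247315354085762824 × 37187595754074145748 = 106627641854886389760005993179554023036736072352
Sum of its 48 digits: 211.

211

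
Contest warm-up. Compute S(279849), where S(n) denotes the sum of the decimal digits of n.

39

2+7+9+8+4+9 = 39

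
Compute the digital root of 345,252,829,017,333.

3

3+4+5+2+5+2+8+2+9+0+1+7+3+3+3 = 57
5+7 = 12
1+2 = 3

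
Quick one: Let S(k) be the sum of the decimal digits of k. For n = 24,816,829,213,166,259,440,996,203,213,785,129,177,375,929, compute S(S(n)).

First digit sum: 200.
2+0+0 = 2.

2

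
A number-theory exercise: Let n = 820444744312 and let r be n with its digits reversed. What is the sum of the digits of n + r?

Reversal of 820444744312 is 213447444028; 820444744312 + 213447444028 = 1033892188340.
Digit sum of 1033892188340: 1+0+3+3+8+9+2+1+8+8+3+4+0 = 50.

50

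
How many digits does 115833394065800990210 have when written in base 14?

115833394065800990210 in base 14 is 3B28245185BAA486C2, which has 18 digits.

18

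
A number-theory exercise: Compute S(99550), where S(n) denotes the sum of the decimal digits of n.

9+9+5+5+0 = 28

28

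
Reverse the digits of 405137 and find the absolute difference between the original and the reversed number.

326367

Reverse of 405137 is 731504.
|405137 − 731504| = 326367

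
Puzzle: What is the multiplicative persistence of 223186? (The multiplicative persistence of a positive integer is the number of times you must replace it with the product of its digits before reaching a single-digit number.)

223186 → 576 → 210 → 0 (3 steps)

3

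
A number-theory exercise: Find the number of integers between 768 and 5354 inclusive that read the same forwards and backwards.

The integers in [768, 5354] that read the same forwards and backwards: 777, 787, 797, 808, 818, 828, …, 5225, 5335.
67 qualify.

67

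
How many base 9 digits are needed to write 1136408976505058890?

1136408976505058890 in base 9 is 7512416234206650534, which has 19 digits.

19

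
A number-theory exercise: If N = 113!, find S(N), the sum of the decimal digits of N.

666

113! = 22311927486598136465966070212187151182564399087952213171022161345724023063584214692821047352118139068425569179220877461124773845924561575264739138192463311667200000000000000000000000000
Sum of its 185 digits: 666.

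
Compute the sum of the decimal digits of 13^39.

13^39 = 27783742160348572763840067510872319734178277
Sum of its 44 digits: 199.

199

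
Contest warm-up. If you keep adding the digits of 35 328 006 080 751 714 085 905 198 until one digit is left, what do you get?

3+5+3+2+8+0+0+6+0+8+0+7+5+1+7+1+4+0+8+5+9+0+5+1+9+8 = 105
1+0+5 = 6

6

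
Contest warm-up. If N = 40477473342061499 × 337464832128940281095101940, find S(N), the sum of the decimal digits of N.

181

40477473342061499 × 337464832128940281095101940 = 13659723746382439084448073041469551154208060
Sum of its 44 digits: 181.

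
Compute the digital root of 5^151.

5

The digital root of n equals n mod 9 (or 9 when 9 | n), so we need 5^151 mod 9.
5^151 ≡ 5 (mod 9), so the digital root is 5.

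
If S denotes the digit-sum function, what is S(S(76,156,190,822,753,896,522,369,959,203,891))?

First digit sum: 158.
1+5+8 = 14.

14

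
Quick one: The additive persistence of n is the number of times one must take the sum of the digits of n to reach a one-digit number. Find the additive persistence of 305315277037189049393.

305315277037189049393 → 89 → 17 → 8 (3 steps)

3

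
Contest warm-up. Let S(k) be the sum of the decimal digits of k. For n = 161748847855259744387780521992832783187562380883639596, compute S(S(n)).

First digit sum: 284.
2+8+4 = 14.

14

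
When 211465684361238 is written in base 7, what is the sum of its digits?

66

211465684361238 in base 7 is 62353614535332456.
Digit sum: 6+2+3+5+3+6+1+4+5+3+5+3+3+2+4+5+6 = 66.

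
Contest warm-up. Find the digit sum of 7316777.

7+3+1+6+7+7+7 = 38

38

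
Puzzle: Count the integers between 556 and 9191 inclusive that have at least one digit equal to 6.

The integers in [556, 9191] that have at least one digit equal to 6: 556, 560, 561, 562, 563, 564, …, 9176, 9186.
3105 qualify.

3105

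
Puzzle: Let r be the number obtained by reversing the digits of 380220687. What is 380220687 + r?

1166242770

Reverse of 380220687 is 786022083.
380220687 + 786022083 = 1166242770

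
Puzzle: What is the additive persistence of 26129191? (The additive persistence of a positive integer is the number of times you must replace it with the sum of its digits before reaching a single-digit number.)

26129191 → 31 → 4 (2 steps)

2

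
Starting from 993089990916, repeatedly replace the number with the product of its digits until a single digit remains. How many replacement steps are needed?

1

993089990916 → 0 (1 step)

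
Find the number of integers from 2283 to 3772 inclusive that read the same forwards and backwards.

The integers in [2283, 3772] that read the same forwards and backwards: 2332, 2442, 2552, 2662, 2772, 2882, …, 3553, 3663.
14 qualify.

14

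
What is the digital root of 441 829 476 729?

4+4+1+8+2+9+4+7+6+7+2+9 = 63
6+3 = 9

9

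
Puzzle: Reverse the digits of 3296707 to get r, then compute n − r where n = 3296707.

Reverse of 3296707 is 7076923.
3296707 − 7076923 = -3780216

-3780216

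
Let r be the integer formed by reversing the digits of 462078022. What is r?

220870264

Reversing 462078022 gives 220870264.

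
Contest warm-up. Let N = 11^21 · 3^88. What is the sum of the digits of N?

315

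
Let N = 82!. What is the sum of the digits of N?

477

82! = 475364333701284174842138206989404946643813294067993328617160934076743994734899148613007131808479167119360000000000000000000
Sum of its 123 digits: 477.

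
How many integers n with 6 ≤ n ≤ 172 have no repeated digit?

The integers in [6, 172] that have no repeated digit: 6, 7, 8, 9, 10, 12, …, 170, 172.
135 qualify.

135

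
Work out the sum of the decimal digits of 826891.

34

8+2+6+8+9+1 = 34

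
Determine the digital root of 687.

6+8+7 = 21
2+1 = 3

3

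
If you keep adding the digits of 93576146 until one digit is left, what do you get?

5

9+3+5+7+6+1+4+6 = 41
4+1 = 5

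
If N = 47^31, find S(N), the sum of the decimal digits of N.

47^31 = 6839645551362303414388150265494367657880760229559503
Sum of its 52 digits: 236.

236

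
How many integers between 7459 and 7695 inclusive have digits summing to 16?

9

The integers in [7459, 7695] that have digits summing to 16: 7504, 7513, 7522, 7531, 7540, 7603, 7612, 7621, 7630.
9 qualify.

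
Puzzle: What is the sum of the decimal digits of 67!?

369

67! = 36471110918188685288249859096605464427167635314049524593701628500267962436943872000000000000000
Sum of its 95 digits: 369.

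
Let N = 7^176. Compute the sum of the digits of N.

7^176 = 54607845538545710671683248895378265444440317274048528452782877890001227200908186702459409245301899253188596510851433425739883015464579677388105065601
Sum of its 149 digits: 670.

670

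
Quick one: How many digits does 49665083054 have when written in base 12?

10

49665083054 in base 12 is 976089B612, which has 10 digits.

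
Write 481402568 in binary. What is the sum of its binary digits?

481402568 in base 2 is 11100101100011001111011001000.
Digit sum: 1+1+1+0+0+1+0+1+1+0+0+0+1+1+0+0+1+1+1+1+0+1+1+0+0+1+0+0+0 = 15.

15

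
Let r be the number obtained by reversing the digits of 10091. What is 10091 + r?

29092

Reverse of 10091 is 19001.
10091 + 19001 = 29092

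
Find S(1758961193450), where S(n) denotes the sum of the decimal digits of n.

1+7+5+8+9+6+1+1+9+3+4+5+0 = 59

59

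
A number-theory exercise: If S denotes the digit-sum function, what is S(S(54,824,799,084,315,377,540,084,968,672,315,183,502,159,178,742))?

First digit sum: 217.
2+1+7 = 10.

10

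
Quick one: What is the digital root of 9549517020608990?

2

9+5+4+9+5+1+7+0+2+0+6+0+8+9+9+0 = 74
7+4 = 11
1+1 = 2
(Equivalently, 9549517020608990 mod 9 = 2.)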